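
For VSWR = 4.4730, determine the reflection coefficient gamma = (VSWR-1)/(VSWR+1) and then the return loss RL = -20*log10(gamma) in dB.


gamma = (4.4730 - 1) / (4.4730 + 1) = 0.6345697
RL = -20 * log10(0.6345697) = 3.950 dB

3.950 dB


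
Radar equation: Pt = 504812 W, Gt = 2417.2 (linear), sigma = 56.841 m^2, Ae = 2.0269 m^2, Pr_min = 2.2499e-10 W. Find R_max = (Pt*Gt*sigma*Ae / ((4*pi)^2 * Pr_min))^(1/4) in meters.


R^4 = 504812*2417.2*56.841*2.0269 / ((4*pi)^2 * 2.2499e-10) = 3.956884e+18
R_max = 3.956884e+18^0.25 = 44600 m

44600 m


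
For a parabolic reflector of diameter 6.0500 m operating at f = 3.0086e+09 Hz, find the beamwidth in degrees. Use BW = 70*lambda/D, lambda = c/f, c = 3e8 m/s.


lambda = c / f = 3.0000e+08 / 3.0086e+09 = 0.09971415 m
BW = 70 * 0.09971415 / 6.0500 = 1.154 deg

1.154 deg


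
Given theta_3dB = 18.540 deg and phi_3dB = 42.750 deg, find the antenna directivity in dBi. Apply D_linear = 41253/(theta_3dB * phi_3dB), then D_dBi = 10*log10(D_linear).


D_linear = 41253 / (18.540 * 42.750) = 52.04868
D_dBi = 10 * log10(52.04868) = 17.16 dBi

17.16 dBi


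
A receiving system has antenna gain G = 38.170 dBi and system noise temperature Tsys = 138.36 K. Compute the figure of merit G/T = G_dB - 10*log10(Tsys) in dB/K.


G/T = 38.170 - 10*log10(138.36) = 38.170 - 21.41011 = 16.76 dB/K

16.76 dB/K


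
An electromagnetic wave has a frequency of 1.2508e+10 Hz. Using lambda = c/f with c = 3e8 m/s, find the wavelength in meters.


lambda = c / f = 3.0000e+08 / 1.2508e+10 = 0.02398 m

0.02398 m


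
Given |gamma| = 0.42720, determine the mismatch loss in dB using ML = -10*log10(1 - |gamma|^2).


ML = -10 * log10(1 - 0.42720^2) = -10 * log10(0.81750016) = 0.8751 dB

0.8751 dB


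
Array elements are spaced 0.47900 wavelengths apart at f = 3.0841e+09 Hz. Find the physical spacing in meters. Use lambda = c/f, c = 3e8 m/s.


lambda = c / f = 3.0000e+08 / 3.0841e+09 = 0.09727311 m
d = 0.47900 * 0.09727311 = 0.04659 m

0.04659 m


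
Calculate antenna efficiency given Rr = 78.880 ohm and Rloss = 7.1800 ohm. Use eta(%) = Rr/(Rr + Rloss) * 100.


eta = 78.880 / (78.880 + 7.1800) * 100 = 91.66%

91.66%


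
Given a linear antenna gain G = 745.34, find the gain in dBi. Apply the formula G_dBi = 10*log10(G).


G_dBi = 10 * log10(745.34) = 28.72 dBi

28.72 dBi


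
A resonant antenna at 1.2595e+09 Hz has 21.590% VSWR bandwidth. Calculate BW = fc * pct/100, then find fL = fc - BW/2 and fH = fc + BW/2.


BW = 1.2595e+09 * 21.590/100 = 2.719260e+08 Hz
fL = 1.2595e+09 - 2.719260e+08/2 = 1.124e+09 Hz
fH = 1.2595e+09 + 2.719260e+08/2 = 1.395e+09 Hz

BW=2.719e+08 Hz, fL=1.124e+09 Hz, fH=1.395e+09 Hz


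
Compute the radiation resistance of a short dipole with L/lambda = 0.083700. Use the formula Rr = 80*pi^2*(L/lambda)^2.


Rr = 80 * pi^2 * (0.083700)^2 = 80 * 9.869604 * 7.005690e-03 = 5.531 ohm

5.531 ohm


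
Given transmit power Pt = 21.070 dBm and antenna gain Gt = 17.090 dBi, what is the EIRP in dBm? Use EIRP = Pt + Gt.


EIRP = Pt + Gt = 21.070 + 17.090 = 38.16 dBm

38.16 dBm


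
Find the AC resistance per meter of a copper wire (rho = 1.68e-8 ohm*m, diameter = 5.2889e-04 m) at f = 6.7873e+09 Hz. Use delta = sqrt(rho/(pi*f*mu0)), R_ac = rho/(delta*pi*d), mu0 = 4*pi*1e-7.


delta = sqrt(1.68e-8 / (pi * 6.7873e+09 * 4*pi*1e-7)) = 7.918196e-07 m
R_ac = 1.68e-8 / (7.918196e-07 * pi * 5.2889e-04) = 12.77 ohm/m

12.77 ohm/m


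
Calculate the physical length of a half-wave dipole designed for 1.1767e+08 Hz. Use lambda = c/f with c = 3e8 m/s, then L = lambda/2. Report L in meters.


lambda = c / f = 3.0000e+08 / 1.1767e+08 = 2.549503 m
L = lambda / 2 = 2.549503 / 2 = 1.275 m

1.275 m


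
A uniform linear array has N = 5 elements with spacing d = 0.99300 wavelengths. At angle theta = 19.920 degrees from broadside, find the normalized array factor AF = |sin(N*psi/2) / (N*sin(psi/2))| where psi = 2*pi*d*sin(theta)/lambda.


psi = 2*pi*0.99300*sin(19.920 deg) = 2.125745 rad
AF = |sin(5*2.125745/2) / (5*sin(2.125745/2))| = 0.1887

0.1887


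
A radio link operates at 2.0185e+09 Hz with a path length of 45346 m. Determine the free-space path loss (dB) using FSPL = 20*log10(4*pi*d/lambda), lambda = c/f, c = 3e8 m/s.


lambda = c / f = 3.0000e+08 / 2.0185e+09 = 0.1486252 m
FSPL = 20 * log10(4*pi*45346/0.1486252) = 131.7 dB

131.7 dB


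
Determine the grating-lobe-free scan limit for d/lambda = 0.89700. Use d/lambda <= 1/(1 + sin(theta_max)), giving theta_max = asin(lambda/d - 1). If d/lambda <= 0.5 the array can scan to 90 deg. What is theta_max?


lambda/d - 1 = 1/0.89700 - 1 = 0.1148272
theta_max = asin(0.1148272) = 6.594 deg

6.594 deg


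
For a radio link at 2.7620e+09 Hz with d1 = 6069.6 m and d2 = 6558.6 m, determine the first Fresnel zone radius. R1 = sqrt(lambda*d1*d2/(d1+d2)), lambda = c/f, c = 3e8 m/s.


lambda = c / f = 3.0000e+08 / 2.7620e+09 = 0.1086169 m
R1 = sqrt(0.1086169 * 6069.6 * 6558.6 / (6069.6 + 6558.6)) = 18.50 m

18.50 m


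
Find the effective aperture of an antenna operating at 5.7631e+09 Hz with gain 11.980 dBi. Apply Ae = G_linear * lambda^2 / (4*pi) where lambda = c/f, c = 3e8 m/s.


lambda = c / f = 3.0000e+08 / 5.7631e+09 = 0.05205532 m
G_linear = 10^(11.980/10) = 15.77611
Ae = G_linear * lambda^2 / (4*pi) = 15.77611 * 0.05205532^2 / (4*pi) = 3.402e-03 m^2

3.402e-03 m^2


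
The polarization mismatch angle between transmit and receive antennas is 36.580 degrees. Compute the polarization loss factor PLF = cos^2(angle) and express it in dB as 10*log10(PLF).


PLF_linear = cos^2(36.580 deg) = 0.6448500
PLF_dB = 10 * log10(0.6448500) = -1.905 dB

-1.905 dB


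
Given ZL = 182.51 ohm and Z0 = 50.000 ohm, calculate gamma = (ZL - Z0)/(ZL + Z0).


gamma = (182.51 - 50.000) / (182.51 + 50.000) = 0.5699

0.5699


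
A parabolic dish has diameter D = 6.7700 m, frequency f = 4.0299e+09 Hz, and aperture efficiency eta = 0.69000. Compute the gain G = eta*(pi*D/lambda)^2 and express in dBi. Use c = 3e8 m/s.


lambda = c / f = 3.0000e+08 / 4.0299e+09 = 0.07444353 m
G_linear = 0.69000 * (pi * 6.7700 / 0.07444353)^2 = 56321.25
G_dBi = 10 * log10(56321.25) = 47.51 dBi

47.51 dBi


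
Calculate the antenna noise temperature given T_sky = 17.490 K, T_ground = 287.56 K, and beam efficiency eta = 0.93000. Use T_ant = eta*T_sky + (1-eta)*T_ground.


T_ant = 0.93000 * 17.490 + (1 - 0.93000) * 287.56 = 36.39 K

36.39 K


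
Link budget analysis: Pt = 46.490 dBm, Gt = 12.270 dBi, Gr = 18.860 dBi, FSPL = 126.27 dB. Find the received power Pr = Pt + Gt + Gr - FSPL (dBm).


Pr = 46.490 + 12.270 + 18.860 - 126.27 = -48.65 dBm

-48.65 dBm


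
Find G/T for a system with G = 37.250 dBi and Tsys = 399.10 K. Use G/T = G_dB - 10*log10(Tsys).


G/T = 37.250 - 10*log10(399.10) = 37.250 - 26.01082 = 11.24 dB/K

11.24 dB/K


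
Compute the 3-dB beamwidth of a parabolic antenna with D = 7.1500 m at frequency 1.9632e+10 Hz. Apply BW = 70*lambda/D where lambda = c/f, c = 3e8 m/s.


lambda = c / f = 3.0000e+08 / 1.9632e+10 = 0.01528117 m
BW = 70 * 0.01528117 / 7.1500 = 0.1496 deg

0.1496 deg


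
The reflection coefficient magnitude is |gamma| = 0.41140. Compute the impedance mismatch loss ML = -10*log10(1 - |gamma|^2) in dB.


ML = -10 * log10(1 - 0.41140^2) = -10 * log10(0.83075004) = 0.8053 dB

0.8053 dB


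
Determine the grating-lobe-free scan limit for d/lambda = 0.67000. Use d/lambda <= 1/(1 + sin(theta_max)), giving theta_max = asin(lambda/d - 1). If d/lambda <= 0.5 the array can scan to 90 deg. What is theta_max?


lambda/d - 1 = 1/0.67000 - 1 = 0.4925373
theta_max = asin(0.4925373) = 29.51 deg

29.51 deg


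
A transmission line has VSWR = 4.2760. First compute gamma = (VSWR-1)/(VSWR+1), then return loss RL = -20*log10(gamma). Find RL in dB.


gamma = (4.2760 - 1) / (4.2760 + 1) = 0.6209249
RL = -20 * log10(0.6209249) = 4.139 dB

4.139 dB


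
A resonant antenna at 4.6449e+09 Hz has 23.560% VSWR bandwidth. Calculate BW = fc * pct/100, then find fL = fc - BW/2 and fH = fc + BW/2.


BW = 4.6449e+09 * 23.560/100 = 1.094338e+09 Hz
fL = 4.6449e+09 - 1.094338e+09/2 = 4.098e+09 Hz
fH = 4.6449e+09 + 1.094338e+09/2 = 5.192e+09 Hz

BW=1.094e+09 Hz, fL=4.098e+09 Hz, fH=5.192e+09 Hz


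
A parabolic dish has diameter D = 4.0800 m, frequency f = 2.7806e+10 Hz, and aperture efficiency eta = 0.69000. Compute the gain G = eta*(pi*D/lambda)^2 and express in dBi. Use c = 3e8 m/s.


lambda = c / f = 3.0000e+08 / 2.7806e+10 = 0.01078904 m
G_linear = 0.69000 * (pi * 4.0800 / 0.01078904)^2 = 973875.8
G_dBi = 10 * log10(973875.8) = 59.89 dBi

59.89 dBi


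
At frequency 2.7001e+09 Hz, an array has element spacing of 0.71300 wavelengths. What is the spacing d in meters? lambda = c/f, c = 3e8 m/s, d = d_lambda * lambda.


lambda = c / f = 3.0000e+08 / 2.7001e+09 = 0.1111070 m
d = 0.71300 * 0.1111070 = 0.07922 m

0.07922 m


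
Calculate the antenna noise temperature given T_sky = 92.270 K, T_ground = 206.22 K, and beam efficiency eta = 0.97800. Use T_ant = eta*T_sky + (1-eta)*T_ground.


T_ant = 0.97800 * 92.270 + (1 - 0.97800) * 206.22 = 94.78 K

94.78 K


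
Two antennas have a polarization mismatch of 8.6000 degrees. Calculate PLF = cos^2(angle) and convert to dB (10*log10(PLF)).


PLF_linear = cos^2(8.6000 deg) = 0.9776392
PLF_dB = 10 * log10(0.9776392) = -0.09821 dB

-0.09821 dB


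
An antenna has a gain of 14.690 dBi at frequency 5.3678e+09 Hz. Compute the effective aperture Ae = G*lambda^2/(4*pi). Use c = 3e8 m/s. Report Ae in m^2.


lambda = c / f = 3.0000e+08 / 5.3678e+09 = 0.05588882 m
G_linear = 10^(14.690/10) = 29.44422
Ae = G_linear * lambda^2 / (4*pi) = 29.44422 * 0.05588882^2 / (4*pi) = 7.319e-03 m^2

7.319e-03 m^2


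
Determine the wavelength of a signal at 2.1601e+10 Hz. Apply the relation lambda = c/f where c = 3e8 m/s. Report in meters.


lambda = c / f = 3.0000e+08 / 2.1601e+10 = 0.01389 m

0.01389 m


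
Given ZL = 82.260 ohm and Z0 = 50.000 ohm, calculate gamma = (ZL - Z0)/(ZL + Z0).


gamma = (82.260 - 50.000) / (82.260 + 50.000) = 0.2439

0.2439


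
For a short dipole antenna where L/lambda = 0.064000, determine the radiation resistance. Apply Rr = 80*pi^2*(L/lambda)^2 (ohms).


Rr = 80 * pi^2 * (0.064000)^2 = 80 * 9.869604 * 4.096000e-03 = 3.234 ohm

3.234 ohm


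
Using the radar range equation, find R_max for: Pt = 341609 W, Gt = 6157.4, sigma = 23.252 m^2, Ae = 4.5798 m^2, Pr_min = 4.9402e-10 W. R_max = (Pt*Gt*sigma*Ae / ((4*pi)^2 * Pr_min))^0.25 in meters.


R^4 = 341609*6157.4*23.252*4.5798 / ((4*pi)^2 * 4.9402e-10) = 2.871238e+18
R_max = 2.871238e+18^0.25 = 41164 m

41164 m


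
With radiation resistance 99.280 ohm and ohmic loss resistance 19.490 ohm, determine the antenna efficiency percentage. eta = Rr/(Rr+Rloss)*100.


eta = 99.280 / (99.280 + 19.490) * 100 = 83.59%

83.59%


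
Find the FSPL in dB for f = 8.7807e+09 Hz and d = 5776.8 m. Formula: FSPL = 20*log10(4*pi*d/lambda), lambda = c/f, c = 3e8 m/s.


lambda = c / f = 3.0000e+08 / 8.7807e+09 = 0.03416584 m
FSPL = 20 * log10(4*pi*5776.8/0.03416584) = 126.5 dB

126.5 dB


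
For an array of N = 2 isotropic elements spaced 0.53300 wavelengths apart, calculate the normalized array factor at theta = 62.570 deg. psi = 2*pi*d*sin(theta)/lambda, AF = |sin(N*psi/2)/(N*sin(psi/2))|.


psi = 2*pi*0.53300*sin(62.570 deg) = 2.972431 rad
AF = |sin(2*2.972431/2) / (2*sin(2.972431/2))| = 0.08448

0.08448


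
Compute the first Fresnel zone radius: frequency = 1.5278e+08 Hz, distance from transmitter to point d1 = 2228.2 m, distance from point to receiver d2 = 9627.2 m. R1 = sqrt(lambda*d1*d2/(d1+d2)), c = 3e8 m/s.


lambda = c / f = 3.0000e+08 / 1.5278e+08 = 1.963608 m
R1 = sqrt(1.963608 * 2228.2 * 9627.2 / (2228.2 + 9627.2)) = 59.61 m

59.61 m


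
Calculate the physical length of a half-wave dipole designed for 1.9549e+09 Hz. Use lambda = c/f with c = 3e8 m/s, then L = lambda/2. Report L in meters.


lambda = c / f = 3.0000e+08 / 1.9549e+09 = 0.1534605 m
L = lambda / 2 = 0.1534605 / 2 = 0.07673 m

0.07673 m


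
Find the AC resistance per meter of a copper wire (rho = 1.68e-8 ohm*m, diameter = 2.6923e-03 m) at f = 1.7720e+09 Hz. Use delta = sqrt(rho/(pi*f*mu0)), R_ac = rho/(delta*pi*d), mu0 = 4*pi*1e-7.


delta = sqrt(1.68e-8 / (pi * 1.7720e+09 * 4*pi*1e-7)) = 1.549683e-06 m
R_ac = 1.68e-8 / (1.549683e-06 * pi * 2.6923e-03) = 1.282 ohm/m

1.282 ohm/m


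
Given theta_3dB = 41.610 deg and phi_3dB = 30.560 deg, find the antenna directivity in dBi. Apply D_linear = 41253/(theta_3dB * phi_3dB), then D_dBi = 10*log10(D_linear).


D_linear = 41253 / (41.610 * 30.560) = 32.44176
D_dBi = 10 * log10(32.44176) = 15.11 dBi

15.11 dBi


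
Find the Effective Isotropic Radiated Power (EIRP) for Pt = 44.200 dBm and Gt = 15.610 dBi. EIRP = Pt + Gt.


EIRP = Pt + Gt = 44.200 + 15.610 = 59.81 dBm

59.81 dBm


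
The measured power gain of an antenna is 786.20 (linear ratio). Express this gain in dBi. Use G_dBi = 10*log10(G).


G_dBi = 10 * log10(786.20) = 28.96 dBi

28.96 dBi


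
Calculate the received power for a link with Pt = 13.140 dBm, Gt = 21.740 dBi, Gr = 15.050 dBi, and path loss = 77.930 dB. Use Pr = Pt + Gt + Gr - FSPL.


Pr = 13.140 + 21.740 + 15.050 - 77.930 = -28.00 dBm

-28.00 dBm


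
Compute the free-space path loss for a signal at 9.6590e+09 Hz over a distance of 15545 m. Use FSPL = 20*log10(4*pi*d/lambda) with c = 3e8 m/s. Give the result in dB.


lambda = c / f = 3.0000e+08 / 9.6590e+09 = 0.03105912 m
FSPL = 20 * log10(4*pi*15545/0.03105912) = 136.0 dB

136.0 dB


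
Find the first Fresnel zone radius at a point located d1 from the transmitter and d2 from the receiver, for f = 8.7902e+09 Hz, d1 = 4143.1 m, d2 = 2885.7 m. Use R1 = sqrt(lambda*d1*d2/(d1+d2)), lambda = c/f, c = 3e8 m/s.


lambda = c / f = 3.0000e+08 / 8.7902e+09 = 0.03412892 m
R1 = sqrt(0.03412892 * 4143.1 * 2885.7 / (4143.1 + 2885.7)) = 7.619 m

7.619 m


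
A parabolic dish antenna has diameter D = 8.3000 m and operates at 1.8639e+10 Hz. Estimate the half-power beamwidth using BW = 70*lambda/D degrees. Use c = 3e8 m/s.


lambda = c / f = 3.0000e+08 / 1.8639e+10 = 0.01609528 m
BW = 70 * 0.01609528 / 8.3000 = 0.1357 deg

0.1357 deg


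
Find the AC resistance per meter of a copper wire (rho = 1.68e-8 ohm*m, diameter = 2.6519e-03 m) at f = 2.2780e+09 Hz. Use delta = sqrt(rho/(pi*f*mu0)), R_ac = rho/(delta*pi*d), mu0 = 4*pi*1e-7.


delta = sqrt(1.68e-8 / (pi * 2.2780e+09 * 4*pi*1e-7)) = 1.366778e-06 m
R_ac = 1.68e-8 / (1.366778e-06 * pi * 2.6519e-03) = 1.475 ohm/m

1.475 ohm/m


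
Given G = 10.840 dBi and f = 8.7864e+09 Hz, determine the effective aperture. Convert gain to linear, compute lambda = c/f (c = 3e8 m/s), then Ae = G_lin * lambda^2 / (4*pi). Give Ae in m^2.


lambda = c / f = 3.0000e+08 / 8.7864e+09 = 0.03414368 m
G_linear = 10^(10.840/10) = 12.13389
Ae = G_linear * lambda^2 / (4*pi) = 12.13389 * 0.03414368^2 / (4*pi) = 1.126e-03 m^2

1.126e-03 m^2


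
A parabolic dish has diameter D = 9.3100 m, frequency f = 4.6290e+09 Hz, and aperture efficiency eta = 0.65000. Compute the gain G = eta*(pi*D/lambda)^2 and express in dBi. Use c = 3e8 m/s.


lambda = c / f = 3.0000e+08 / 4.6290e+09 = 0.06480881 m
G_linear = 0.65000 * (pi * 9.3100 / 0.06480881)^2 = 132386.7
G_dBi = 10 * log10(132386.7) = 51.22 dBi

51.22 dBi


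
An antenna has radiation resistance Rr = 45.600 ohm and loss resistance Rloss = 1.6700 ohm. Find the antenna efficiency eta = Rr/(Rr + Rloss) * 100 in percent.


eta = 45.600 / (45.600 + 1.6700) * 100 = 96.47%

96.47%


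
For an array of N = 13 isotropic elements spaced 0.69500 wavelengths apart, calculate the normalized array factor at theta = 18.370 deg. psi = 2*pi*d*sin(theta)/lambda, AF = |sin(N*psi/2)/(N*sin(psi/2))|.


psi = 2*pi*0.69500*sin(18.370 deg) = 1.376211 rad
AF = |sin(13*1.376211/2) / (13*sin(1.376211/2))| = 0.05587

0.05587


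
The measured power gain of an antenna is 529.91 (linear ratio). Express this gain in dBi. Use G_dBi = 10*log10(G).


G_dBi = 10 * log10(529.91) = 27.24 dBi

27.24 dBi


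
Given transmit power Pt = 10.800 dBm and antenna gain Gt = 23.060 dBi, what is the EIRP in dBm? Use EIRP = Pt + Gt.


EIRP = Pt + Gt = 10.800 + 23.060 = 33.86 dBm

33.86 dBm


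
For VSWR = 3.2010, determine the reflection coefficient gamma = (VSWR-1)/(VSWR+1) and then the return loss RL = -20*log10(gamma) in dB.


gamma = (3.2010 - 1) / (3.2010 + 1) = 0.5239229
RL = -20 * log10(0.5239229) = 5.615 dB

5.615 dB


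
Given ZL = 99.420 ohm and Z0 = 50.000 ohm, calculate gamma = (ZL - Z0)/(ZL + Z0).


gamma = (99.420 - 50.000) / (99.420 + 50.000) = 0.3307

0.3307


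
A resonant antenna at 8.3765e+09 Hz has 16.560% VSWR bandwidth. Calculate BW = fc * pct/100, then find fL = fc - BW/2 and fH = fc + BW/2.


BW = 8.3765e+09 * 16.560/100 = 1.387148e+09 Hz
fL = 8.3765e+09 - 1.387148e+09/2 = 7.683e+09 Hz
fH = 8.3765e+09 + 1.387148e+09/2 = 9.070e+09 Hz

BW=1.387e+09 Hz, fL=7.683e+09 Hz, fH=9.070e+09 Hz


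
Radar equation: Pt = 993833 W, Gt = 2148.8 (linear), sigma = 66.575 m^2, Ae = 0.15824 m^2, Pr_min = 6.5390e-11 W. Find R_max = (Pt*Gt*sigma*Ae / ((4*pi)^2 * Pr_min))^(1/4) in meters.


R^4 = 993833*2148.8*66.575*0.15824 / ((4*pi)^2 * 6.5390e-11) = 2.178742e+18
R_max = 2.178742e+18^0.25 = 38419 m

38419 m


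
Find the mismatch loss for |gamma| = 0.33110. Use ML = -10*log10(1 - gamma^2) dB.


ML = -10 * log10(1 - 0.33110^2) = -10 * log10(0.89037279) = 0.5043 dB

0.5043 dB


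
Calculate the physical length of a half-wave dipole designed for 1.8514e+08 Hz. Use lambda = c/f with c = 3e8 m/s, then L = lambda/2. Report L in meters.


lambda = c / f = 3.0000e+08 / 1.8514e+08 = 1.620395 m
L = lambda / 2 = 1.620395 / 2 = 0.8102 m

0.8102 m


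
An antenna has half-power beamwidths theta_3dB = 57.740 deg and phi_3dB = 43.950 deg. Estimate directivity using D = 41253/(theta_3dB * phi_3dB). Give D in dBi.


D_linear = 41253 / (57.740 * 43.950) = 16.25623
D_dBi = 10 * log10(16.25623) = 12.11 dBi

12.11 dBi


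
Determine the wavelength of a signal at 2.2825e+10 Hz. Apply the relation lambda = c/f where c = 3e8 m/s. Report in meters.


lambda = c / f = 3.0000e+08 / 2.2825e+10 = 0.01314 m

0.01314 m


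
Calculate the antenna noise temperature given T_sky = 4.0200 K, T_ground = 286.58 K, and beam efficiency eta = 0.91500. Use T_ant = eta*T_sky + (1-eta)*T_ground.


T_ant = 0.91500 * 4.0200 + (1 - 0.91500) * 286.58 = 28.04 K

28.04 K


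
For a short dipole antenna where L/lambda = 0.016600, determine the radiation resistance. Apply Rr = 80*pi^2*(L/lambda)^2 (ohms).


Rr = 80 * pi^2 * (0.016600)^2 = 80 * 9.869604 * 2.755600e-04 = 0.2176 ohm

0.2176 ohm


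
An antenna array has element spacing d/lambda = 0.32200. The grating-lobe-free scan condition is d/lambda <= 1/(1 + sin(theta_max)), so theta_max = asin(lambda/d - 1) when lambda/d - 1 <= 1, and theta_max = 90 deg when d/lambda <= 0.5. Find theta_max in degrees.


lambda/d - 1 = 1/0.32200 - 1 = 2.105590 >= 1
d/lambda <= 0.5, so the array can scan to endfire without grating lobes: theta_max = 90 deg

90 deg


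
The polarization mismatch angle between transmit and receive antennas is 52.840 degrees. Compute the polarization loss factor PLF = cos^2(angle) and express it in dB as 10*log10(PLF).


PLF_linear = cos^2(52.840 deg) = 0.3648678
PLF_dB = 10 * log10(0.3648678) = -4.379 dB

-4.379 dB


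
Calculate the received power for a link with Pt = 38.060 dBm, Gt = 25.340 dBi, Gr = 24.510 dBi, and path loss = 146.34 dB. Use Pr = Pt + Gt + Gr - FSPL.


Pr = 38.060 + 25.340 + 24.510 - 146.34 = -58.43 dBm

-58.43 dBm


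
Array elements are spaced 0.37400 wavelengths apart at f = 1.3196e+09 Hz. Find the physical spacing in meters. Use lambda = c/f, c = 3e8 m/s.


lambda = c / f = 3.0000e+08 / 1.3196e+09 = 0.2273416 m
d = 0.37400 * 0.2273416 = 0.08503 m

0.08503 m


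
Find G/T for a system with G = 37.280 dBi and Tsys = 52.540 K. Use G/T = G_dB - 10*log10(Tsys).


G/T = 37.280 - 10*log10(52.540) = 37.280 - 17.20490 = 20.08 dB/K

20.08 dB/K


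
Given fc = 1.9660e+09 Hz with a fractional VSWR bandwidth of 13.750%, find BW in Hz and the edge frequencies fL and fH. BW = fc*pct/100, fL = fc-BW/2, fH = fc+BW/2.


BW = 1.9660e+09 * 13.750/100 = 2.703250e+08 Hz
fL = 1.9660e+09 - 2.703250e+08/2 = 1.831e+09 Hz
fH = 1.9660e+09 + 2.703250e+08/2 = 2.101e+09 Hz

BW=2.703e+08 Hz, fL=1.831e+09 Hz, fH=2.101e+09 Hz


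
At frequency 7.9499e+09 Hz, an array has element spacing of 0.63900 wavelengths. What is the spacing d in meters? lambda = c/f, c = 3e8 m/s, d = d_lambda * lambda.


lambda = c / f = 3.0000e+08 / 7.9499e+09 = 0.03773632 m
d = 0.63900 * 0.03773632 = 0.02411 m

0.02411 m


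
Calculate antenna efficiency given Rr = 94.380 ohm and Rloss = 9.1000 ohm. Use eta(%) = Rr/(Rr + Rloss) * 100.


eta = 94.380 / (94.380 + 9.1000) * 100 = 91.21%

91.21%


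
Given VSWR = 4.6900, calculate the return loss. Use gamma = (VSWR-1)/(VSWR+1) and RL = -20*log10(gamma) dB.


gamma = (4.6900 - 1) / (4.6900 + 1) = 0.6485062
RL = -20 * log10(0.6485062) = 3.762 dB

3.762 dB


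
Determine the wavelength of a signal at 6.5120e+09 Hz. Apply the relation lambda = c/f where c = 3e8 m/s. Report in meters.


lambda = c / f = 3.0000e+08 / 6.5120e+09 = 0.04607 m

0.04607 m


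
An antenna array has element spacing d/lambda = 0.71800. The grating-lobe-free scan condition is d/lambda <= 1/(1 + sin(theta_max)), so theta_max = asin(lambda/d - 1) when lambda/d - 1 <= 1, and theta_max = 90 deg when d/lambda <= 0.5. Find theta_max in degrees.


lambda/d - 1 = 1/0.71800 - 1 = 0.3927577
theta_max = asin(0.3927577) = 23.13 deg

23.13 deg


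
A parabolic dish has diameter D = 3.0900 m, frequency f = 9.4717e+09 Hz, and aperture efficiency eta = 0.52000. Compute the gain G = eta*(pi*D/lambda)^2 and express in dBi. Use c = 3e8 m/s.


lambda = c / f = 3.0000e+08 / 9.4717e+09 = 0.03167330 m
G_linear = 0.52000 * (pi * 3.0900 / 0.03167330)^2 = 48846.50
G_dBi = 10 * log10(48846.50) = 46.89 dBi

46.89 dBi


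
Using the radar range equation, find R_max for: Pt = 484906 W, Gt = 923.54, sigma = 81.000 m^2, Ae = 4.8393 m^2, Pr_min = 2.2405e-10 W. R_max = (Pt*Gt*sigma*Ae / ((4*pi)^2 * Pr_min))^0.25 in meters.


R^4 = 484906*923.54*81.000*4.8393 / ((4*pi)^2 * 2.2405e-10) = 4.961536e+18
R_max = 4.961536e+18^0.25 = 47196 m

47196 m


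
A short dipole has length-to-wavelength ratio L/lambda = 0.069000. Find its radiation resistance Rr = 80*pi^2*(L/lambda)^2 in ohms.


Rr = 80 * pi^2 * (0.069000)^2 = 80 * 9.869604 * 4.761000e-03 = 3.759 ohm

3.759 ohm


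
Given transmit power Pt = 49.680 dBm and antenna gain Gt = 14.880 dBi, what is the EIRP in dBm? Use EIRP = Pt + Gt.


EIRP = Pt + Gt = 49.680 + 14.880 = 64.56 dBm

64.56 dBm


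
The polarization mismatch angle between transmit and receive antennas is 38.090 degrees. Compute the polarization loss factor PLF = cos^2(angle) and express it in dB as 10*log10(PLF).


PLF_linear = cos^2(38.090 deg) = 0.6194362
PLF_dB = 10 * log10(0.6194362) = -2.080 dB

-2.080 dB


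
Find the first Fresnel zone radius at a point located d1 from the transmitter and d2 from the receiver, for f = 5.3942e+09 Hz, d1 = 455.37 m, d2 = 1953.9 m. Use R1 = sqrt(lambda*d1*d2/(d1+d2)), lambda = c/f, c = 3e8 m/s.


lambda = c / f = 3.0000e+08 / 5.3942e+09 = 0.05561529 m
R1 = sqrt(0.05561529 * 455.37 * 1953.9 / (455.37 + 1953.9)) = 4.532 m

4.532 m


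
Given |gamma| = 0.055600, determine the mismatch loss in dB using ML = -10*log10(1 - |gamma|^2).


ML = -10 * log10(1 - 0.055600^2) = -10 * log10(0.99690864) = 0.01345 dB

0.01345 dB


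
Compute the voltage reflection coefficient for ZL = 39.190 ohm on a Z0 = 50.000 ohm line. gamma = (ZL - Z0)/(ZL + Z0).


gamma = (39.190 - 50.000) / (39.190 + 50.000) = -0.1212

-0.1212


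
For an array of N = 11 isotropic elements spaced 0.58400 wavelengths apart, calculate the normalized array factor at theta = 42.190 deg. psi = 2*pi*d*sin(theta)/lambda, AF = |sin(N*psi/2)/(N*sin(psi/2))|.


psi = 2*pi*0.58400*sin(42.190 deg) = 2.464324 rad
AF = |sin(11*2.464324/2) / (11*sin(2.464324/2))| = 0.08044

0.08044


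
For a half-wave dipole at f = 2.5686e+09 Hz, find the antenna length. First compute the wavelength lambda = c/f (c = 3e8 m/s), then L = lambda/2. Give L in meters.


lambda = c / f = 3.0000e+08 / 2.5686e+09 = 0.1167951 m
L = lambda / 2 = 0.1167951 / 2 = 0.05840 m

0.05840 m


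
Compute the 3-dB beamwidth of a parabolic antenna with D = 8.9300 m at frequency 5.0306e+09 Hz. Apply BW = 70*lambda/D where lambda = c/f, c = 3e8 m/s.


lambda = c / f = 3.0000e+08 / 5.0306e+09 = 0.05963503 m
BW = 70 * 0.05963503 / 8.9300 = 0.4675 deg

0.4675 deg


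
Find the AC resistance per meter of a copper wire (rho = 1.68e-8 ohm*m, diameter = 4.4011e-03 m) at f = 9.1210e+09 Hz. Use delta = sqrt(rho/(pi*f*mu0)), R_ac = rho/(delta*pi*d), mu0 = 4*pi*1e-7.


delta = sqrt(1.68e-8 / (pi * 9.1210e+09 * 4*pi*1e-7)) = 6.830516e-07 m
R_ac = 1.68e-8 / (6.830516e-07 * pi * 4.4011e-03) = 1.779 ohm/m

1.779 ohm/m


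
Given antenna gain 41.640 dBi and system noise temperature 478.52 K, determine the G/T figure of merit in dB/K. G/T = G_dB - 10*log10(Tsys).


G/T = 41.640 - 10*log10(478.52) = 41.640 - 26.79900 = 14.84 dB/K

14.84 dB/K


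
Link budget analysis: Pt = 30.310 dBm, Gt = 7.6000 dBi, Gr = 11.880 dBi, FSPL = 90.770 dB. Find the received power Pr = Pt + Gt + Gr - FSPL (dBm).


Pr = 30.310 + 7.6000 + 11.880 - 90.770 = -40.98 dBm

-40.98 dBm


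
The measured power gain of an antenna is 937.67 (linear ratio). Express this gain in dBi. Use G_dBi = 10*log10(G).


G_dBi = 10 * log10(937.67) = 29.72 dBi

29.72 dBi


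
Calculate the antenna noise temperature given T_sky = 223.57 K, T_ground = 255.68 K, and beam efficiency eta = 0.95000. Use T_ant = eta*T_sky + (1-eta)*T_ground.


T_ant = 0.95000 * 223.57 + (1 - 0.95000) * 255.68 = 225.2 K

225.2 K


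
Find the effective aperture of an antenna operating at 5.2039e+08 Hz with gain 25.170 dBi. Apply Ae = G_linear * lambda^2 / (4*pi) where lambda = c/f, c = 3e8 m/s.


lambda = c / f = 3.0000e+08 / 5.2039e+08 = 0.5764907 m
G_linear = 10^(25.170/10) = 328.8516
Ae = G_linear * lambda^2 / (4*pi) = 328.8516 * 0.5764907^2 / (4*pi) = 8.697 m^2

8.697 m^2


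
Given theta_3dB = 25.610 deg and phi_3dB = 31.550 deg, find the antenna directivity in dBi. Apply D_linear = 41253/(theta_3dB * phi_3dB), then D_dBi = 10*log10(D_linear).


D_linear = 41253 / (25.610 * 31.550) = 51.05598
D_dBi = 10 * log10(51.05598) = 17.08 dBi

17.08 dBi


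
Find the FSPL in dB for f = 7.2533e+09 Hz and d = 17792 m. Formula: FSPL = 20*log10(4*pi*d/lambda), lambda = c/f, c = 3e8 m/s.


lambda = c / f = 3.0000e+08 / 7.2533e+09 = 0.04136048 m
FSPL = 20 * log10(4*pi*17792/0.04136048) = 134.7 dB

134.7 dB


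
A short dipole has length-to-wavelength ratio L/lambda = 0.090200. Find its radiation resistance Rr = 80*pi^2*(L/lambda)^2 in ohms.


Rr = 80 * pi^2 * (0.090200)^2 = 80 * 9.869604 * 8.136040e-03 = 6.424 ohm

6.424 ohm


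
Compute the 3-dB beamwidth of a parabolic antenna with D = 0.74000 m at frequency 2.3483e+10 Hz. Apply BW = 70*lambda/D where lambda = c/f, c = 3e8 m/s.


lambda = c / f = 3.0000e+08 / 2.3483e+10 = 0.01277520 m
BW = 70 * 0.01277520 / 0.74000 = 1.208 deg

1.208 deg


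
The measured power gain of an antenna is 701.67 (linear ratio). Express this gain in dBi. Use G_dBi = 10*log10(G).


G_dBi = 10 * log10(701.67) = 28.46 dBi

28.46 dBi


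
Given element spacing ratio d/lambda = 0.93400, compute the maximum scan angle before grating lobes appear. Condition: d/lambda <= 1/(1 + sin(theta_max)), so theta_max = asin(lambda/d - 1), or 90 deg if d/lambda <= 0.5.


lambda/d - 1 = 1/0.93400 - 1 = 0.07066381
theta_max = asin(0.07066381) = 4.052 deg

4.052 deg


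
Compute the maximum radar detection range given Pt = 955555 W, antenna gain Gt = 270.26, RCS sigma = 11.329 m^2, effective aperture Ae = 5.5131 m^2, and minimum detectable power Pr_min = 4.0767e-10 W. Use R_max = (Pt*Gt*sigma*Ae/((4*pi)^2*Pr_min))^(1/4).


R^4 = 955555*270.26*11.329*5.5131 / ((4*pi)^2 * 4.0767e-10) = 2.505512e+17
R_max = 2.505512e+17^0.25 = 22373 m

22373 m


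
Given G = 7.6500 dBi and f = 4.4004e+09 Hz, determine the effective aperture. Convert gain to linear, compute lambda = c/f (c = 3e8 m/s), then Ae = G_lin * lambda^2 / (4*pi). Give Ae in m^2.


lambda = c / f = 3.0000e+08 / 4.4004e+09 = 0.06817562 m
G_linear = 10^(7.6500/10) = 5.821032
Ae = G_linear * lambda^2 / (4*pi) = 5.821032 * 0.06817562^2 / (4*pi) = 2.153e-03 m^2

2.153e-03 m^2


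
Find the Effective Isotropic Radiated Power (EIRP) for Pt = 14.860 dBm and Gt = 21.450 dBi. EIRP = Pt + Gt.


EIRP = Pt + Gt = 14.860 + 21.450 = 36.31 dBm

36.31 dBm


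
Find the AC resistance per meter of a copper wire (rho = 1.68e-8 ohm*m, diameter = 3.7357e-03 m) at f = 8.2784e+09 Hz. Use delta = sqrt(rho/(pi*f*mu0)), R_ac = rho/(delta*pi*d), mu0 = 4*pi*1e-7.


delta = sqrt(1.68e-8 / (pi * 8.2784e+09 * 4*pi*1e-7)) = 7.169710e-07 m
R_ac = 1.68e-8 / (7.169710e-07 * pi * 3.7357e-03) = 1.997 ohm/m

1.997 ohm/m


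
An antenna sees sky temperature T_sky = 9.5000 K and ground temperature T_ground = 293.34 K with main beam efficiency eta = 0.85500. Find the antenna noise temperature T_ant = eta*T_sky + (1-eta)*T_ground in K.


T_ant = 0.85500 * 9.5000 + (1 - 0.85500) * 293.34 = 50.66 K

50.66 K


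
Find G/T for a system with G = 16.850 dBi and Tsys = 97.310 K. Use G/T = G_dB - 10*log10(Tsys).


G/T = 16.850 - 10*log10(97.310) = 16.850 - 19.88157 = -3.032 dB/K

-3.032 dB/K


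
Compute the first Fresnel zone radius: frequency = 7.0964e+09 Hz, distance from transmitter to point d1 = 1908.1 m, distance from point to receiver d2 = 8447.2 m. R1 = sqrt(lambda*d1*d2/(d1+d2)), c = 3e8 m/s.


lambda = c / f = 3.0000e+08 / 7.0964e+09 = 0.04227496 m
R1 = sqrt(0.04227496 * 1908.1 * 8447.2 / (1908.1 + 8447.2)) = 8.112 m

8.112 m


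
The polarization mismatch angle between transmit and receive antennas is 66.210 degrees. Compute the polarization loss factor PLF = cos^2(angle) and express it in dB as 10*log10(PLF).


PLF_linear = cos^2(66.210 deg) = 0.1627199
PLF_dB = 10 * log10(0.1627199) = -7.886 dB

-7.886 dB


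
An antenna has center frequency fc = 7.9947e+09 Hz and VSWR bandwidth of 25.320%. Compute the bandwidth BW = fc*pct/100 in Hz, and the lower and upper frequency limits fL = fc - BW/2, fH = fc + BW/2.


BW = 7.9947e+09 * 25.320/100 = 2.024258e+09 Hz
fL = 7.9947e+09 - 2.024258e+09/2 = 6.983e+09 Hz
fH = 7.9947e+09 + 2.024258e+09/2 = 9.007e+09 Hz

BW=2.024e+09 Hz, fL=6.983e+09 Hz, fH=9.007e+09 Hz


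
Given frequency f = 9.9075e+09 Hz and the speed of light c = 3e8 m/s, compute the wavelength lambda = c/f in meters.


lambda = c / f = 3.0000e+08 / 9.9075e+09 = 0.03028 m

0.03028 m


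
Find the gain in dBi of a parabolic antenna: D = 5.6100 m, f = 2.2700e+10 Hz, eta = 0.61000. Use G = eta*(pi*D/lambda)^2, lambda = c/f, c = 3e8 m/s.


lambda = c / f = 3.0000e+08 / 2.2700e+10 = 0.01321586 m
G_linear = 0.61000 * (pi * 5.6100 / 0.01321586)^2 = 1.084837e+06
G_dBi = 10 * log10(1.084837e+06) = 60.35 dBi

60.35 dBi


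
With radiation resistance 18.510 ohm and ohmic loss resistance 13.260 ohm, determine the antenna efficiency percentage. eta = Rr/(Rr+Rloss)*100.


eta = 18.510 / (18.510 + 13.260) * 100 = 58.26%

58.26%


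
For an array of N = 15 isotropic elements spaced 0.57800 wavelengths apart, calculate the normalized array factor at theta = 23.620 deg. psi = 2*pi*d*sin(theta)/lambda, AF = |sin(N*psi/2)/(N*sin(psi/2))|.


psi = 2*pi*0.57800*sin(23.620 deg) = 1.455102 rad
AF = |sin(15*1.455102/2) / (15*sin(1.455102/2))| = 0.09990

0.09990


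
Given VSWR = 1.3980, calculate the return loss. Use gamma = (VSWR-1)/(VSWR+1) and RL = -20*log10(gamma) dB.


gamma = (1.3980 - 1) / (1.3980 + 1) = 0.1659716
RL = -20 * log10(0.1659716) = 15.60 dB

15.60 dB


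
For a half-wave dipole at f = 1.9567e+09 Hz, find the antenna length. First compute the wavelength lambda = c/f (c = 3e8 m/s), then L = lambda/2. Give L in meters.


lambda = c / f = 3.0000e+08 / 1.9567e+09 = 0.1533194 m
L = lambda / 2 = 0.1533194 / 2 = 0.07666 m

0.07666 m


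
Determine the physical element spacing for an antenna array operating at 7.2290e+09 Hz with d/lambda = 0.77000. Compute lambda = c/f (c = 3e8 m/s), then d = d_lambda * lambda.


lambda = c / f = 3.0000e+08 / 7.2290e+09 = 0.04149952 m
d = 0.77000 * 0.04149952 = 0.03195 m

0.03195 m


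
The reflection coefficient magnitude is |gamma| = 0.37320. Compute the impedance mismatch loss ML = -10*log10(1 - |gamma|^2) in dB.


ML = -10 * log10(1 - 0.37320^2) = -10 * log10(0.86072176) = 0.6514 dB

0.6514 dB


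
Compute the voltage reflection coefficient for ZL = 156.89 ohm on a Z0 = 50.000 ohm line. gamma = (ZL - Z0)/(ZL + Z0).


gamma = (156.89 - 50.000) / (156.89 + 50.000) = 0.5167

0.5167


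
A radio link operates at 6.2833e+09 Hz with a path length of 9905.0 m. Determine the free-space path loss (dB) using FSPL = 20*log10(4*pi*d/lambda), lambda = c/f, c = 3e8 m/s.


lambda = c / f = 3.0000e+08 / 6.2833e+09 = 0.04774561 m
FSPL = 20 * log10(4*pi*9905.0/0.04774561) = 128.3 dB

128.3 dB


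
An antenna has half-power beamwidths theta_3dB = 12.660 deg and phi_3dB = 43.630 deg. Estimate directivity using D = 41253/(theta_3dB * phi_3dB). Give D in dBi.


D_linear = 41253 / (12.660 * 43.630) = 74.68556
D_dBi = 10 * log10(74.68556) = 18.73 dBi

18.73 dBi


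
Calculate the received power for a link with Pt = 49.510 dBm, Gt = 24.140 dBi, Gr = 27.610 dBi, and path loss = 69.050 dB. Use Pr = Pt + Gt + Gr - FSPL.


Pr = 49.510 + 24.140 + 27.610 - 69.050 = 32.21 dBm

32.21 dBm


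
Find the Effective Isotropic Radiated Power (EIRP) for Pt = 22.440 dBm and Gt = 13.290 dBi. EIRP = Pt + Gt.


EIRP = Pt + Gt = 22.440 + 13.290 = 35.73 dBm

35.73 dBm


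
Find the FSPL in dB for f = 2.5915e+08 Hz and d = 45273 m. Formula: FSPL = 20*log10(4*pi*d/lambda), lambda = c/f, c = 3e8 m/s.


lambda = c / f = 3.0000e+08 / 2.5915e+08 = 1.157631 m
FSPL = 20 * log10(4*pi*45273/1.157631) = 113.8 dB

113.8 dB


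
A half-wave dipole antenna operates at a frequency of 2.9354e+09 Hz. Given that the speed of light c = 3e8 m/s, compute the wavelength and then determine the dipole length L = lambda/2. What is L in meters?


lambda = c / f = 3.0000e+08 / 2.9354e+09 = 0.1022007 m
L = lambda / 2 = 0.1022007 / 2 = 0.05110 m

0.05110 m


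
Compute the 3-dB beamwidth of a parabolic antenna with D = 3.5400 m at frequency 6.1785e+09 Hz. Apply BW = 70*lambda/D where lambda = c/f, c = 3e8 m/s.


lambda = c / f = 3.0000e+08 / 6.1785e+09 = 0.04855547 m
BW = 70 * 0.04855547 / 3.5400 = 0.9601 deg

0.9601 deg


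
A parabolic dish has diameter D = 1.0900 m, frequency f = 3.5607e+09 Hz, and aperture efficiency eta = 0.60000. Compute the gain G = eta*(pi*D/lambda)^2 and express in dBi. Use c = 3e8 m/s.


lambda = c / f = 3.0000e+08 / 3.5607e+09 = 0.08425310 m
G_linear = 0.60000 * (pi * 1.0900 / 0.08425310)^2 = 991.1336
G_dBi = 10 * log10(991.1336) = 29.96 dBi

29.96 dBi


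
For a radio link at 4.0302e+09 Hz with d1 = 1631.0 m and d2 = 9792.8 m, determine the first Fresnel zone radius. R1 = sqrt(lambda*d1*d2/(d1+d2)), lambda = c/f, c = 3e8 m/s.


lambda = c / f = 3.0000e+08 / 4.0302e+09 = 0.07443799 m
R1 = sqrt(0.07443799 * 1631.0 * 9792.8 / (1631.0 + 9792.8)) = 10.20 m

10.20 m


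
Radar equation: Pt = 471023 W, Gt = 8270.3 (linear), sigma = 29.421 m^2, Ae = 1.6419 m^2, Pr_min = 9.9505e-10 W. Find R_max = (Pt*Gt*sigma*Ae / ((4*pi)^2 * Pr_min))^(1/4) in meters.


R^4 = 471023*8270.3*29.421*1.6419 / ((4*pi)^2 * 9.9505e-10) = 1.197575e+18
R_max = 1.197575e+18^0.25 = 33081 m

33081 m


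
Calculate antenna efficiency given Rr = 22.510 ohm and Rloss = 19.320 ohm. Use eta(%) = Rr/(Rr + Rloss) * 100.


eta = 22.510 / (22.510 + 19.320) * 100 = 53.81%

53.81%


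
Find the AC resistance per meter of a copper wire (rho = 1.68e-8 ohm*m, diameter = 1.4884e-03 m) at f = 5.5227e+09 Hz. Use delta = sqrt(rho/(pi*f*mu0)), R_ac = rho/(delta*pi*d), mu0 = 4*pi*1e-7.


delta = sqrt(1.68e-8 / (pi * 5.5227e+09 * 4*pi*1e-7)) = 8.778070e-07 m
R_ac = 1.68e-8 / (8.778070e-07 * pi * 1.4884e-03) = 4.093 ohm/m

4.093 ohm/m


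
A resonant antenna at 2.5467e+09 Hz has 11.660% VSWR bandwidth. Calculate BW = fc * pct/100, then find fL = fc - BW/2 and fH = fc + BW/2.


BW = 2.5467e+09 * 11.660/100 = 2.969452e+08 Hz
fL = 2.5467e+09 - 2.969452e+08/2 = 2.398e+09 Hz
fH = 2.5467e+09 + 2.969452e+08/2 = 2.695e+09 Hz

BW=2.969e+08 Hz, fL=2.398e+09 Hz, fH=2.695e+09 Hz


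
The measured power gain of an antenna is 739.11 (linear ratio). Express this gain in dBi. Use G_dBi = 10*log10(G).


G_dBi = 10 * log10(739.11) = 28.69 dBi

28.69 dBi


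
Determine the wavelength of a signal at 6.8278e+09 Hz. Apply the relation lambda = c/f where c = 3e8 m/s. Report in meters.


lambda = c / f = 3.0000e+08 / 6.8278e+09 = 0.04394 m

0.04394 m


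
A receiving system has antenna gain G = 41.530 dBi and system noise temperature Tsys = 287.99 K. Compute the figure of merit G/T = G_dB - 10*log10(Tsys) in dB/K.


G/T = 41.530 - 10*log10(287.99) = 41.530 - 24.59377 = 16.94 dB/K

16.94 dB/K


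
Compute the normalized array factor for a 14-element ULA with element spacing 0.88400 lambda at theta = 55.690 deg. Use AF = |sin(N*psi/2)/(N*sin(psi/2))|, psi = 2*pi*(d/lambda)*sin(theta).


psi = 2*pi*0.88400*sin(55.690 deg) = 4.587881 rad
AF = |sin(14*4.587881/2) / (14*sin(4.587881/2))| = 0.06132

0.06132


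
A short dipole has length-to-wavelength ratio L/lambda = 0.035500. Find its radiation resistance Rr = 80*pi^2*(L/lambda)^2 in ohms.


Rr = 80 * pi^2 * (0.035500)^2 = 80 * 9.869604 * 1.260250e-03 = 0.9951 ohm

0.9951 ohm


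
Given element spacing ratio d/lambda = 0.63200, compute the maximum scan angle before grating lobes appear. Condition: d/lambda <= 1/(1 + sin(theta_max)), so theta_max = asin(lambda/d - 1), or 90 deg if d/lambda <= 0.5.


lambda/d - 1 = 1/0.63200 - 1 = 0.5822785
theta_max = asin(0.5822785) = 35.61 deg

35.61 deg


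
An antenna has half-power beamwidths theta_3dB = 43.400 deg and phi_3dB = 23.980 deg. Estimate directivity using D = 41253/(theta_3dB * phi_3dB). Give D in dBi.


D_linear = 41253 / (43.400 * 23.980) = 39.63845
D_dBi = 10 * log10(39.63845) = 15.98 dBi

15.98 dBi


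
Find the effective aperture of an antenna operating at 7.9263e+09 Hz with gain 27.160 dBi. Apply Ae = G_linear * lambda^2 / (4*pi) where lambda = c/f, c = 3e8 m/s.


lambda = c / f = 3.0000e+08 / 7.9263e+09 = 0.03784868 m
G_linear = 10^(27.160/10) = 519.9960
Ae = G_linear * lambda^2 / (4*pi) = 519.9960 * 0.03784868^2 / (4*pi) = 0.05928 m^2

0.05928 m^2


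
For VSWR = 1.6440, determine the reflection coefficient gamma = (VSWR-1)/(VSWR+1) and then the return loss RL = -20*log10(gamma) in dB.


gamma = (1.6440 - 1) / (1.6440 + 1) = 0.2435703
RL = -20 * log10(0.2435703) = 12.27 dB

12.27 dB


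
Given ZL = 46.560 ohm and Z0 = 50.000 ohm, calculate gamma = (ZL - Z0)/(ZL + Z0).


gamma = (46.560 - 50.000) / (46.560 + 50.000) = -0.03563

-0.03563


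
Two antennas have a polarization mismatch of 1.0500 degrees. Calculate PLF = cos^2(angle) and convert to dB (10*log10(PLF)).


PLF_linear = cos^2(1.0500 deg) = 0.9996642
PLF_dB = 10 * log10(0.9996642) = -1.459e-03 dB

-1.459e-03 dB


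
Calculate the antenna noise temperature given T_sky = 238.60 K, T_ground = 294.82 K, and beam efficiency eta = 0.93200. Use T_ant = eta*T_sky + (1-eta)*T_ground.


T_ant = 0.93200 * 238.60 + (1 - 0.93200) * 294.82 = 242.4 K

242.4 K
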